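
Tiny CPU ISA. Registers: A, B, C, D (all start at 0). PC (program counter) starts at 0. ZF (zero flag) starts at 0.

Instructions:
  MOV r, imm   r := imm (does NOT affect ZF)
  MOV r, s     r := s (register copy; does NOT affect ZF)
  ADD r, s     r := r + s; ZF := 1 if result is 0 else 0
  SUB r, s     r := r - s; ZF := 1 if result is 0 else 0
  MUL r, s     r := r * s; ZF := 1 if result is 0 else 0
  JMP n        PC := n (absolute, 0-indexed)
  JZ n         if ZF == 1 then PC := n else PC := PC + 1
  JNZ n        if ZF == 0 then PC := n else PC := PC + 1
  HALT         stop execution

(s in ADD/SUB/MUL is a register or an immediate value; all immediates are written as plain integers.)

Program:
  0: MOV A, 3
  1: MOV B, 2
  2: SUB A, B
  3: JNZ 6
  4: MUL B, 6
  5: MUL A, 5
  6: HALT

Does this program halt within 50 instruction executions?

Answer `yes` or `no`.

Step 1: PC=0 exec 'MOV A, 3'. After: A=3 B=0 C=0 D=0 ZF=0 PC=1
Step 2: PC=1 exec 'MOV B, 2'. After: A=3 B=2 C=0 D=0 ZF=0 PC=2
Step 3: PC=2 exec 'SUB A, B'. After: A=1 B=2 C=0 D=0 ZF=0 PC=3
Step 4: PC=3 exec 'JNZ 6'. After: A=1 B=2 C=0 D=0 ZF=0 PC=6
Step 5: PC=6 exec 'HALT'. After: A=1 B=2 C=0 D=0 ZF=0 PC=6 HALTED

Answer: yes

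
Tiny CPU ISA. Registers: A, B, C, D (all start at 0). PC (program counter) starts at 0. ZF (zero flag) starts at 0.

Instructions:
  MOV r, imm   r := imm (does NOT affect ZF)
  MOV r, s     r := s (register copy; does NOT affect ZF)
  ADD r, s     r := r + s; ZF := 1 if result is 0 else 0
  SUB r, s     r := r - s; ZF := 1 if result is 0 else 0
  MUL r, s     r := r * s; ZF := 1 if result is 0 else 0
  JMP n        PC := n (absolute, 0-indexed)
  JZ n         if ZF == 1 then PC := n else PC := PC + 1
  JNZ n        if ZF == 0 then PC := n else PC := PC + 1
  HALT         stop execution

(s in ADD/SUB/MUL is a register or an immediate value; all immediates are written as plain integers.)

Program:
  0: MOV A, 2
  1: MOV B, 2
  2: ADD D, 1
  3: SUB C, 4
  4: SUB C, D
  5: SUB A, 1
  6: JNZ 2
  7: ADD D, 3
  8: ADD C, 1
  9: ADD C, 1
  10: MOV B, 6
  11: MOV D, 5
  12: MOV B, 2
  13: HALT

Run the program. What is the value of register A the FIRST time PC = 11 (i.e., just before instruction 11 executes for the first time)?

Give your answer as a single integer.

Step 1: PC=0 exec 'MOV A, 2'. After: A=2 B=0 C=0 D=0 ZF=0 PC=1
Step 2: PC=1 exec 'MOV B, 2'. After: A=2 B=2 C=0 D=0 ZF=0 PC=2
Step 3: PC=2 exec 'ADD D, 1'. After: A=2 B=2 C=0 D=1 ZF=0 PC=3
Step 4: PC=3 exec 'SUB C, 4'. After: A=2 B=2 C=-4 D=1 ZF=0 PC=4
Step 5: PC=4 exec 'SUB C, D'. After: A=2 B=2 C=-5 D=1 ZF=0 PC=5
Step 6: PC=5 exec 'SUB A, 1'. After: A=1 B=2 C=-5 D=1 ZF=0 PC=6
Step 7: PC=6 exec 'JNZ 2'. After: A=1 B=2 C=-5 D=1 ZF=0 PC=2
Step 8: PC=2 exec 'ADD D, 1'. After: A=1 B=2 C=-5 D=2 ZF=0 PC=3
Step 9: PC=3 exec 'SUB C, 4'. After: A=1 B=2 C=-9 D=2 ZF=0 PC=4
Step 10: PC=4 exec 'SUB C, D'. After: A=1 B=2 C=-11 D=2 ZF=0 PC=5
Step 11: PC=5 exec 'SUB A, 1'. After: A=0 B=2 C=-11 D=2 ZF=1 PC=6
Step 12: PC=6 exec 'JNZ 2'. After: A=0 B=2 C=-11 D=2 ZF=1 PC=7
Step 13: PC=7 exec 'ADD D, 3'. After: A=0 B=2 C=-11 D=5 ZF=0 PC=8
Step 14: PC=8 exec 'ADD C, 1'. After: A=0 B=2 C=-10 D=5 ZF=0 PC=9
Step 15: PC=9 exec 'ADD C, 1'. After: A=0 B=2 C=-9 D=5 ZF=0 PC=10
Step 16: PC=10 exec 'MOV B, 6'. After: A=0 B=6 C=-9 D=5 ZF=0 PC=11
First time PC=11: A=0

0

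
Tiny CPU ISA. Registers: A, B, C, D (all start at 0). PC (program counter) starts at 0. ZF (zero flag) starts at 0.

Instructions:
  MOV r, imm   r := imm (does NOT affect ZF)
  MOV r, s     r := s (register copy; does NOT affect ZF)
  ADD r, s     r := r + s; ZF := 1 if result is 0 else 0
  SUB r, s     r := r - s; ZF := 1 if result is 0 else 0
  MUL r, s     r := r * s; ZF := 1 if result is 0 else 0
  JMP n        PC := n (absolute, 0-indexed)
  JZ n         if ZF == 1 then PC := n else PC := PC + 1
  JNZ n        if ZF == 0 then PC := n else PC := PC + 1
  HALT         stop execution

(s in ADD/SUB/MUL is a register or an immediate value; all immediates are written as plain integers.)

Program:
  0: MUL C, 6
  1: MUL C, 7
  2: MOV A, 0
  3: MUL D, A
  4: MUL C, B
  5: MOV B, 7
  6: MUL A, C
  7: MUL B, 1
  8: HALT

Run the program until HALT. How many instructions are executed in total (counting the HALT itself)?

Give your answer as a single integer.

Answer: 9

Derivation:
Step 1: PC=0 exec 'MUL C, 6'. After: A=0 B=0 C=0 D=0 ZF=1 PC=1
Step 2: PC=1 exec 'MUL C, 7'. After: A=0 B=0 C=0 D=0 ZF=1 PC=2
Step 3: PC=2 exec 'MOV A, 0'. After: A=0 B=0 C=0 D=0 ZF=1 PC=3
Step 4: PC=3 exec 'MUL D, A'. After: A=0 B=0 C=0 D=0 ZF=1 PC=4
Step 5: PC=4 exec 'MUL C, B'. After: A=0 B=0 C=0 D=0 ZF=1 PC=5
Step 6: PC=5 exec 'MOV B, 7'. After: A=0 B=7 C=0 D=0 ZF=1 PC=6
Step 7: PC=6 exec 'MUL A, C'. After: A=0 B=7 C=0 D=0 ZF=1 PC=7
Step 8: PC=7 exec 'MUL B, 1'. After: A=0 B=7 C=0 D=0 ZF=0 PC=8
Step 9: PC=8 exec 'HALT'. After: A=0 B=7 C=0 D=0 ZF=0 PC=8 HALTED
Total instructions executed: 9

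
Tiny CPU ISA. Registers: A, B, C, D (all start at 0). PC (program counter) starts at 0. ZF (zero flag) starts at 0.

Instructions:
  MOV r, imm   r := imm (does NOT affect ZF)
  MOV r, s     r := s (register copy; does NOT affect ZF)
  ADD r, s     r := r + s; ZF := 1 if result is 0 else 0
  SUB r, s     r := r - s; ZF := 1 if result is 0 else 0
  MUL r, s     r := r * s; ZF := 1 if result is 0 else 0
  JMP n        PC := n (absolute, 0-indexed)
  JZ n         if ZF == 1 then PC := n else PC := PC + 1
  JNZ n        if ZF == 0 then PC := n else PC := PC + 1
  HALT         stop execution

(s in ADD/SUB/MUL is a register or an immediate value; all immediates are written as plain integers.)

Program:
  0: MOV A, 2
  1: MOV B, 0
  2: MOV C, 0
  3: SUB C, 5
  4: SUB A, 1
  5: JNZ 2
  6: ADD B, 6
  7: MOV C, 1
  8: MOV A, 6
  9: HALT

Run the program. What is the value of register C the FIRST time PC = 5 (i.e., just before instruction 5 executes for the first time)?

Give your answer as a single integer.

Step 1: PC=0 exec 'MOV A, 2'. After: A=2 B=0 C=0 D=0 ZF=0 PC=1
Step 2: PC=1 exec 'MOV B, 0'. After: A=2 B=0 C=0 D=0 ZF=0 PC=2
Step 3: PC=2 exec 'MOV C, 0'. After: A=2 B=0 C=0 D=0 ZF=0 PC=3
Step 4: PC=3 exec 'SUB C, 5'. After: A=2 B=0 C=-5 D=0 ZF=0 PC=4
Step 5: PC=4 exec 'SUB A, 1'. After: A=1 B=0 C=-5 D=0 ZF=0 PC=5
First time PC=5: C=-5

-5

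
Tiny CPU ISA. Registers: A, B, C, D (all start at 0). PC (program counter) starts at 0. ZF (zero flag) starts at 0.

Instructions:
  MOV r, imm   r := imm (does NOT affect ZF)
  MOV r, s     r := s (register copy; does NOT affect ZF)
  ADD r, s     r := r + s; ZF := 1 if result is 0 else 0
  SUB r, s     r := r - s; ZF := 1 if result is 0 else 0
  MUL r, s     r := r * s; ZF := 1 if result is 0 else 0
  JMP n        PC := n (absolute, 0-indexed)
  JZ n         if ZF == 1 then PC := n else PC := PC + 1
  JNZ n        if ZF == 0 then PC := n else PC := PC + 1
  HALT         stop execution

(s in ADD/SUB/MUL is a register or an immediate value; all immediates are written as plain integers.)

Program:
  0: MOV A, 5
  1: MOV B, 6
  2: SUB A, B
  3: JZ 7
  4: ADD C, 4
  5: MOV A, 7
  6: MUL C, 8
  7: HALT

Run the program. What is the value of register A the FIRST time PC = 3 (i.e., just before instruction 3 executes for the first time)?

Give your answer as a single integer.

Step 1: PC=0 exec 'MOV A, 5'. After: A=5 B=0 C=0 D=0 ZF=0 PC=1
Step 2: PC=1 exec 'MOV B, 6'. After: A=5 B=6 C=0 D=0 ZF=0 PC=2
Step 3: PC=2 exec 'SUB A, B'. After: A=-1 B=6 C=0 D=0 ZF=0 PC=3
First time PC=3: A=-1

-1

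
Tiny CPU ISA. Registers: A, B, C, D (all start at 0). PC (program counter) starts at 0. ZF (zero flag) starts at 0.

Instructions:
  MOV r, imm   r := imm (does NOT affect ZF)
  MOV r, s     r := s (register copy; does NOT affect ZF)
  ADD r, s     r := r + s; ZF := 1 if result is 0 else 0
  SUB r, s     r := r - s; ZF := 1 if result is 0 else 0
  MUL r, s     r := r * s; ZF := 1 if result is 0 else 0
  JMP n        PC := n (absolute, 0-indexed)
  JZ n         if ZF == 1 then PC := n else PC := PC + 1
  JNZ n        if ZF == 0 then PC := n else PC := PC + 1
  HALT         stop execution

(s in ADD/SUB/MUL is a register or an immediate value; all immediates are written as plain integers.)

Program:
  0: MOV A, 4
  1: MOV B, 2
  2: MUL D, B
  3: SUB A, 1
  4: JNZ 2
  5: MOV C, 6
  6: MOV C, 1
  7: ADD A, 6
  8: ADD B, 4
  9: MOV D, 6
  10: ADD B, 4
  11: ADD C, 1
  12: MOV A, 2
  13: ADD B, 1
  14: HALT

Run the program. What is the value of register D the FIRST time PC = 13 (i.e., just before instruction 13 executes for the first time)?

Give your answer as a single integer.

Step 1: PC=0 exec 'MOV A, 4'. After: A=4 B=0 C=0 D=0 ZF=0 PC=1
Step 2: PC=1 exec 'MOV B, 2'. After: A=4 B=2 C=0 D=0 ZF=0 PC=2
Step 3: PC=2 exec 'MUL D, B'. After: A=4 B=2 C=0 D=0 ZF=1 PC=3
Step 4: PC=3 exec 'SUB A, 1'. After: A=3 B=2 C=0 D=0 ZF=0 PC=4
Step 5: PC=4 exec 'JNZ 2'. After: A=3 B=2 C=0 D=0 ZF=0 PC=2
Step 6: PC=2 exec 'MUL D, B'. After: A=3 B=2 C=0 D=0 ZF=1 PC=3
Step 7: PC=3 exec 'SUB A, 1'. After: A=2 B=2 C=0 D=0 ZF=0 PC=4
Step 8: PC=4 exec 'JNZ 2'. After: A=2 B=2 C=0 D=0 ZF=0 PC=2
Step 9: PC=2 exec 'MUL D, B'. After: A=2 B=2 C=0 D=0 ZF=1 PC=3
Step 10: PC=3 exec 'SUB A, 1'. After: A=1 B=2 C=0 D=0 ZF=0 PC=4
Step 11: PC=4 exec 'JNZ 2'. After: A=1 B=2 C=0 D=0 ZF=0 PC=2
Step 12: PC=2 exec 'MUL D, B'. After: A=1 B=2 C=0 D=0 ZF=1 PC=3
Step 13: PC=3 exec 'SUB A, 1'. After: A=0 B=2 C=0 D=0 ZF=1 PC=4
Step 14: PC=4 exec 'JNZ 2'. After: A=0 B=2 C=0 D=0 ZF=1 PC=5
Step 15: PC=5 exec 'MOV C, 6'. After: A=0 B=2 C=6 D=0 ZF=1 PC=6
Step 16: PC=6 exec 'MOV C, 1'. After: A=0 B=2 C=1 D=0 ZF=1 PC=7
Step 17: PC=7 exec 'ADD A, 6'. After: A=6 B=2 C=1 D=0 ZF=0 PC=8
Step 18: PC=8 exec 'ADD B, 4'. After: A=6 B=6 C=1 D=0 ZF=0 PC=9
Step 19: PC=9 exec 'MOV D, 6'. After: A=6 B=6 C=1 D=6 ZF=0 PC=10
Step 20: PC=10 exec 'ADD B, 4'. After: A=6 B=10 C=1 D=6 ZF=0 PC=11
Step 21: PC=11 exec 'ADD C, 1'. After: A=6 B=10 C=2 D=6 ZF=0 PC=12
Step 22: PC=12 exec 'MOV A, 2'. After: A=2 B=10 C=2 D=6 ZF=0 PC=13
First time PC=13: D=6

6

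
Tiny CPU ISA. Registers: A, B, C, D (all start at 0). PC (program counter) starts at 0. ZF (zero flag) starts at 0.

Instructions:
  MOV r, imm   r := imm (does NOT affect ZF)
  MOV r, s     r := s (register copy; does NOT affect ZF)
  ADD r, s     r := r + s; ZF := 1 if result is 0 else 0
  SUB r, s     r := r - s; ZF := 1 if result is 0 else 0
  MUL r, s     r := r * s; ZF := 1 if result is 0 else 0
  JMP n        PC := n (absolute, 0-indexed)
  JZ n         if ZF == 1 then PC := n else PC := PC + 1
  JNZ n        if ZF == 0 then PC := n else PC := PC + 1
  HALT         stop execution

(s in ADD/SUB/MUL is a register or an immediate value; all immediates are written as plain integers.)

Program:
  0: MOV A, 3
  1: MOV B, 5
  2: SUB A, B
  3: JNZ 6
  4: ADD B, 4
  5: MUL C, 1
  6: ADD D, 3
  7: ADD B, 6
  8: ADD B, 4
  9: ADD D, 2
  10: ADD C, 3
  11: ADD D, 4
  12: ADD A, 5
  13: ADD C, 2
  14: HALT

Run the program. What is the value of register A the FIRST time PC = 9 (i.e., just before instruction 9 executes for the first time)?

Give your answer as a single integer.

Step 1: PC=0 exec 'MOV A, 3'. After: A=3 B=0 C=0 D=0 ZF=0 PC=1
Step 2: PC=1 exec 'MOV B, 5'. After: A=3 B=5 C=0 D=0 ZF=0 PC=2
Step 3: PC=2 exec 'SUB A, B'. After: A=-2 B=5 C=0 D=0 ZF=0 PC=3
Step 4: PC=3 exec 'JNZ 6'. After: A=-2 B=5 C=0 D=0 ZF=0 PC=6
Step 5: PC=6 exec 'ADD D, 3'. After: A=-2 B=5 C=0 D=3 ZF=0 PC=7
Step 6: PC=7 exec 'ADD B, 6'. After: A=-2 B=11 C=0 D=3 ZF=0 PC=8
Step 7: PC=8 exec 'ADD B, 4'. After: A=-2 B=15 C=0 D=3 ZF=0 PC=9
First time PC=9: A=-2

-2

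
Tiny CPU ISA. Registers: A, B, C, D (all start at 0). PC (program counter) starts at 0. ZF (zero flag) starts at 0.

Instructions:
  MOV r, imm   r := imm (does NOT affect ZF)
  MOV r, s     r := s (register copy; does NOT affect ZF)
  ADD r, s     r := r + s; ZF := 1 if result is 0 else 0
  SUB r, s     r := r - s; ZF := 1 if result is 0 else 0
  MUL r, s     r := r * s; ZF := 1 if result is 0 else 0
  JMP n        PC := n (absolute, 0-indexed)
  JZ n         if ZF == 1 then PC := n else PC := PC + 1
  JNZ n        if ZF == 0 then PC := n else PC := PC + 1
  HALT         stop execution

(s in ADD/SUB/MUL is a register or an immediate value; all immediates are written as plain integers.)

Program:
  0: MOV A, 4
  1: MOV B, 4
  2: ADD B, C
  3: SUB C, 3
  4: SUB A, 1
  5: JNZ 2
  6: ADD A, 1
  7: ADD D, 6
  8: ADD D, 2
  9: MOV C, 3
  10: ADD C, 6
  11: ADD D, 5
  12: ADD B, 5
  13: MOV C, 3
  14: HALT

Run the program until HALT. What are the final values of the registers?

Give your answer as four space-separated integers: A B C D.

Step 1: PC=0 exec 'MOV A, 4'. After: A=4 B=0 C=0 D=0 ZF=0 PC=1
Step 2: PC=1 exec 'MOV B, 4'. After: A=4 B=4 C=0 D=0 ZF=0 PC=2
Step 3: PC=2 exec 'ADD B, C'. After: A=4 B=4 C=0 D=0 ZF=0 PC=3
Step 4: PC=3 exec 'SUB C, 3'. After: A=4 B=4 C=-3 D=0 ZF=0 PC=4
Step 5: PC=4 exec 'SUB A, 1'. After: A=3 B=4 C=-3 D=0 ZF=0 PC=5
Step 6: PC=5 exec 'JNZ 2'. After: A=3 B=4 C=-3 D=0 ZF=0 PC=2
Step 7: PC=2 exec 'ADD B, C'. After: A=3 B=1 C=-3 D=0 ZF=0 PC=3
Step 8: PC=3 exec 'SUB C, 3'. After: A=3 B=1 C=-6 D=0 ZF=0 PC=4
Step 9: PC=4 exec 'SUB A, 1'. After: A=2 B=1 C=-6 D=0 ZF=0 PC=5
Step 10: PC=5 exec 'JNZ 2'. After: A=2 B=1 C=-6 D=0 ZF=0 PC=2
Step 11: PC=2 exec 'ADD B, C'. After: A=2 B=-5 C=-6 D=0 ZF=0 PC=3
Step 12: PC=3 exec 'SUB C, 3'. After: A=2 B=-5 C=-9 D=0 ZF=0 PC=4
Step 13: PC=4 exec 'SUB A, 1'. After: A=1 B=-5 C=-9 D=0 ZF=0 PC=5
Step 14: PC=5 exec 'JNZ 2'. After: A=1 B=-5 C=-9 D=0 ZF=0 PC=2
Step 15: PC=2 exec 'ADD B, C'. After: A=1 B=-14 C=-9 D=0 ZF=0 PC=3
Step 16: PC=3 exec 'SUB C, 3'. After: A=1 B=-14 C=-12 D=0 ZF=0 PC=4
Step 17: PC=4 exec 'SUB A, 1'. After: A=0 B=-14 C=-12 D=0 ZF=1 PC=5
Step 18: PC=5 exec 'JNZ 2'. After: A=0 B=-14 C=-12 D=0 ZF=1 PC=6
Step 19: PC=6 exec 'ADD A, 1'. After: A=1 B=-14 C=-12 D=0 ZF=0 PC=7
Step 20: PC=7 exec 'ADD D, 6'. After: A=1 B=-14 C=-12 D=6 ZF=0 PC=8
Step 21: PC=8 exec 'ADD D, 2'. After: A=1 B=-14 C=-12 D=8 ZF=0 PC=9
Step 22: PC=9 exec 'MOV C, 3'. After: A=1 B=-14 C=3 D=8 ZF=0 PC=10
Step 23: PC=10 exec 'ADD C, 6'. After: A=1 B=-14 C=9 D=8 ZF=0 PC=11
Step 24: PC=11 exec 'ADD D, 5'. After: A=1 B=-14 C=9 D=13 ZF=0 PC=12
Step 25: PC=12 exec 'ADD B, 5'. After: A=1 B=-9 C=9 D=13 ZF=0 PC=13
Step 26: PC=13 exec 'MOV C, 3'. After: A=1 B=-9 C=3 D=13 ZF=0 PC=14
Step 27: PC=14 exec 'HALT'. After: A=1 B=-9 C=3 D=13 ZF=0 PC=14 HALTED

Answer: 1 -9 3 13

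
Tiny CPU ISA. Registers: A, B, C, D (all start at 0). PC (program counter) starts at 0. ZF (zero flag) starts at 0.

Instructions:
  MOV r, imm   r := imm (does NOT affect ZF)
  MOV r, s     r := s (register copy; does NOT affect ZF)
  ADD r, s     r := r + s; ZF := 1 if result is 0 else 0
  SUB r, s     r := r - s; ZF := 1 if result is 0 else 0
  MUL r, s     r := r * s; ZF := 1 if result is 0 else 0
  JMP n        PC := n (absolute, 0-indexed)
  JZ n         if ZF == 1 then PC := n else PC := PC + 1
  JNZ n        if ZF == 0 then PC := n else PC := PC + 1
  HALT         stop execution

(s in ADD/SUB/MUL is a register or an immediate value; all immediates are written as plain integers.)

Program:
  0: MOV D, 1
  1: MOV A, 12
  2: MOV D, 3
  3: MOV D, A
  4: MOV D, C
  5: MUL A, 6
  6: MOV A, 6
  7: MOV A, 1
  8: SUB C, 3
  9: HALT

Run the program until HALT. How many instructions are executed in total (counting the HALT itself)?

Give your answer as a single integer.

Answer: 10

Derivation:
Step 1: PC=0 exec 'MOV D, 1'. After: A=0 B=0 C=0 D=1 ZF=0 PC=1
Step 2: PC=1 exec 'MOV A, 12'. After: A=12 B=0 C=0 D=1 ZF=0 PC=2
Step 3: PC=2 exec 'MOV D, 3'. After: A=12 B=0 C=0 D=3 ZF=0 PC=3
Step 4: PC=3 exec 'MOV D, A'. After: A=12 B=0 C=0 D=12 ZF=0 PC=4
Step 5: PC=4 exec 'MOV D, C'. After: A=12 B=0 C=0 D=0 ZF=0 PC=5
Step 6: PC=5 exec 'MUL A, 6'. After: A=72 B=0 C=0 D=0 ZF=0 PC=6
Step 7: PC=6 exec 'MOV A, 6'. After: A=6 B=0 C=0 D=0 ZF=0 PC=7
Step 8: PC=7 exec 'MOV A, 1'. After: A=1 B=0 C=0 D=0 ZF=0 PC=8
Step 9: PC=8 exec 'SUB C, 3'. After: A=1 B=0 C=-3 D=0 ZF=0 PC=9
Step 10: PC=9 exec 'HALT'. After: A=1 B=0 C=-3 D=0 ZF=0 PC=9 HALTED
Total instructions executed: 10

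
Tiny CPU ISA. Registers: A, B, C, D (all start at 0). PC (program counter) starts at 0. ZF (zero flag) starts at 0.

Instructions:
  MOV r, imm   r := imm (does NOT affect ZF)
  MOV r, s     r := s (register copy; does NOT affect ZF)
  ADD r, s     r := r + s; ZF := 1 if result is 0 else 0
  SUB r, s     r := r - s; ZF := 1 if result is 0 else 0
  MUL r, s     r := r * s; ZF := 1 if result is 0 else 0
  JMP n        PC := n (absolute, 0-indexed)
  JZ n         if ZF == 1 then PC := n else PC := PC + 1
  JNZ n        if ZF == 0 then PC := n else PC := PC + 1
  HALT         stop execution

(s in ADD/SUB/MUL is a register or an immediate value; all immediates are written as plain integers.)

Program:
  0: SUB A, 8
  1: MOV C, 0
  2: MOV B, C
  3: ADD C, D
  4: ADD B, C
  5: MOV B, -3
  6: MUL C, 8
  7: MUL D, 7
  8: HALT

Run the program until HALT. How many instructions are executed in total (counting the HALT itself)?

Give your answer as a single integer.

Answer: 9

Derivation:
Step 1: PC=0 exec 'SUB A, 8'. After: A=-8 B=0 C=0 D=0 ZF=0 PC=1
Step 2: PC=1 exec 'MOV C, 0'. After: A=-8 B=0 C=0 D=0 ZF=0 PC=2
Step 3: PC=2 exec 'MOV B, C'. After: A=-8 B=0 C=0 D=0 ZF=0 PC=3
Step 4: PC=3 exec 'ADD C, D'. After: A=-8 B=0 C=0 D=0 ZF=1 PC=4
Step 5: PC=4 exec 'ADD B, C'. After: A=-8 B=0 C=0 D=0 ZF=1 PC=5
Step 6: PC=5 exec 'MOV B, -3'. After: A=-8 B=-3 C=0 D=0 ZF=1 PC=6
Step 7: PC=6 exec 'MUL C, 8'. After: A=-8 B=-3 C=0 D=0 ZF=1 PC=7
Step 8: PC=7 exec 'MUL D, 7'. After: A=-8 B=-3 C=0 D=0 ZF=1 PC=8
Step 9: PC=8 exec 'HALT'. After: A=-8 B=-3 C=0 D=0 ZF=1 PC=8 HALTED
Total instructions executed: 9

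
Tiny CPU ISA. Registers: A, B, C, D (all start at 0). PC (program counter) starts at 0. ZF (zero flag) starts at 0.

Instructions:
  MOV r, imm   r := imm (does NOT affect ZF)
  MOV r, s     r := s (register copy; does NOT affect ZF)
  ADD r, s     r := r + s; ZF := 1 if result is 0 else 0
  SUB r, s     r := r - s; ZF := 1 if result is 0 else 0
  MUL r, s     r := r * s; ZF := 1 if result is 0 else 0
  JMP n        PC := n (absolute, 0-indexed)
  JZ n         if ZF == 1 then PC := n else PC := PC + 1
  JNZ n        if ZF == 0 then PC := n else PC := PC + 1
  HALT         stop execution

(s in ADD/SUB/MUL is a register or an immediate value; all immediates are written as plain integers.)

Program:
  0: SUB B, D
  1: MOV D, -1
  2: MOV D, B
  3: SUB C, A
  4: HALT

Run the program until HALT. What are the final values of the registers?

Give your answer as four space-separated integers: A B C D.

Answer: 0 0 0 0

Derivation:
Step 1: PC=0 exec 'SUB B, D'. After: A=0 B=0 C=0 D=0 ZF=1 PC=1
Step 2: PC=1 exec 'MOV D, -1'. After: A=0 B=0 C=0 D=-1 ZF=1 PC=2
Step 3: PC=2 exec 'MOV D, B'. After: A=0 B=0 C=0 D=0 ZF=1 PC=3
Step 4: PC=3 exec 'SUB C, A'. After: A=0 B=0 C=0 D=0 ZF=1 PC=4
Step 5: PC=4 exec 'HALT'. After: A=0 B=0 C=0 D=0 ZF=1 PC=4 HALTED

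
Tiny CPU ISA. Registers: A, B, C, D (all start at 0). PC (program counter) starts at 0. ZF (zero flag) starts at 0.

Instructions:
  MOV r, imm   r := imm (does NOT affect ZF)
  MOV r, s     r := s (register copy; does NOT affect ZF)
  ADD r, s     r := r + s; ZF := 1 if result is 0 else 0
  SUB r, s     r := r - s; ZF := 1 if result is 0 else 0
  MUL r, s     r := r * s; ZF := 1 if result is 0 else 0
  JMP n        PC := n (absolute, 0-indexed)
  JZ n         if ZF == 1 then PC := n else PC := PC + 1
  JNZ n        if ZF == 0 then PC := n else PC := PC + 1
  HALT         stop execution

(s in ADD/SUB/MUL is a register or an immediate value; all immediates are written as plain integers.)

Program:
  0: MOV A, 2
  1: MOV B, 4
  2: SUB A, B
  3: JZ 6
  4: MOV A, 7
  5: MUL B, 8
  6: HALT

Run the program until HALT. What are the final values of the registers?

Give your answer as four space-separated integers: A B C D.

Step 1: PC=0 exec 'MOV A, 2'. After: A=2 B=0 C=0 D=0 ZF=0 PC=1
Step 2: PC=1 exec 'MOV B, 4'. After: A=2 B=4 C=0 D=0 ZF=0 PC=2
Step 3: PC=2 exec 'SUB A, B'. After: A=-2 B=4 C=0 D=0 ZF=0 PC=3
Step 4: PC=3 exec 'JZ 6'. After: A=-2 B=4 C=0 D=0 ZF=0 PC=4
Step 5: PC=4 exec 'MOV A, 7'. After: A=7 B=4 C=0 D=0 ZF=0 PC=5
Step 6: PC=5 exec 'MUL B, 8'. After: A=7 B=32 C=0 D=0 ZF=0 PC=6
Step 7: PC=6 exec 'HALT'. After: A=7 B=32 C=0 D=0 ZF=0 PC=6 HALTED

Answer: 7 32 0 0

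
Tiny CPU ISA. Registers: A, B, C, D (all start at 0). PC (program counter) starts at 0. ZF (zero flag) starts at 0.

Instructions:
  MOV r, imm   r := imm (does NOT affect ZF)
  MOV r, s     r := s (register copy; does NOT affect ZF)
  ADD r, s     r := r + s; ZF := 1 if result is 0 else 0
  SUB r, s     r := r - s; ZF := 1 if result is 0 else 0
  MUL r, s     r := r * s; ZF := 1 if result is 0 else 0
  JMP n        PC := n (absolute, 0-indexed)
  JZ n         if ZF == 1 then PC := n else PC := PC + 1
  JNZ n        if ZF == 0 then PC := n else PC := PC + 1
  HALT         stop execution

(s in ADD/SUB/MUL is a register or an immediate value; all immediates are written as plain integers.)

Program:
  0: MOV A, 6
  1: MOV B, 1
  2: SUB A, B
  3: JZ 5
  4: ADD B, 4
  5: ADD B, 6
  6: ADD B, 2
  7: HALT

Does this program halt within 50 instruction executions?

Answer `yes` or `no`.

Step 1: PC=0 exec 'MOV A, 6'. After: A=6 B=0 C=0 D=0 ZF=0 PC=1
Step 2: PC=1 exec 'MOV B, 1'. After: A=6 B=1 C=0 D=0 ZF=0 PC=2
Step 3: PC=2 exec 'SUB A, B'. After: A=5 B=1 C=0 D=0 ZF=0 PC=3
Step 4: PC=3 exec 'JZ 5'. After: A=5 B=1 C=0 D=0 ZF=0 PC=4
Step 5: PC=4 exec 'ADD B, 4'. After: A=5 B=5 C=0 D=0 ZF=0 PC=5
Step 6: PC=5 exec 'ADD B, 6'. After: A=5 B=11 C=0 D=0 ZF=0 PC=6
Step 7: PC=6 exec 'ADD B, 2'. After: A=5 B=13 C=0 D=0 ZF=0 PC=7
Step 8: PC=7 exec 'HALT'. After: A=5 B=13 C=0 D=0 ZF=0 PC=7 HALTED

Answer: yes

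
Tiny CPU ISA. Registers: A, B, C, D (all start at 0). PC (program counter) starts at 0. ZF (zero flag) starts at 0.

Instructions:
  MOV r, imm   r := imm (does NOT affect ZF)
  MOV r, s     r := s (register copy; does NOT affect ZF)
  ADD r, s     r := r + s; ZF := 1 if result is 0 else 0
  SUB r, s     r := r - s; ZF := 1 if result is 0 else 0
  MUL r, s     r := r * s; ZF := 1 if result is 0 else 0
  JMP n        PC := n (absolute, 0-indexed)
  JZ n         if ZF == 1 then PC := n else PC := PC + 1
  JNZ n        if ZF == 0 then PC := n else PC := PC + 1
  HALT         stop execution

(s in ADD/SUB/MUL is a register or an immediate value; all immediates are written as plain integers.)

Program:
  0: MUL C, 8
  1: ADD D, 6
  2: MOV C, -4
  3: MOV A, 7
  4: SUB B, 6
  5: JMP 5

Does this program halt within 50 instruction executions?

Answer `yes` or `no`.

Step 1: PC=0 exec 'MUL C, 8'. After: A=0 B=0 C=0 D=0 ZF=1 PC=1
Step 2: PC=1 exec 'ADD D, 6'. After: A=0 B=0 C=0 D=6 ZF=0 PC=2
Step 3: PC=2 exec 'MOV C, -4'. After: A=0 B=0 C=-4 D=6 ZF=0 PC=3
Step 4: PC=3 exec 'MOV A, 7'. After: A=7 B=0 C=-4 D=6 ZF=0 PC=4
Step 5: PC=4 exec 'SUB B, 6'. After: A=7 B=-6 C=-4 D=6 ZF=0 PC=5
Step 6: PC=5 exec 'JMP 5'. After: A=7 B=-6 C=-4 D=6 ZF=0 PC=5
State after step 6 equals state after step 5: the program is in a cycle of length 1 and will never halt.

Answer: no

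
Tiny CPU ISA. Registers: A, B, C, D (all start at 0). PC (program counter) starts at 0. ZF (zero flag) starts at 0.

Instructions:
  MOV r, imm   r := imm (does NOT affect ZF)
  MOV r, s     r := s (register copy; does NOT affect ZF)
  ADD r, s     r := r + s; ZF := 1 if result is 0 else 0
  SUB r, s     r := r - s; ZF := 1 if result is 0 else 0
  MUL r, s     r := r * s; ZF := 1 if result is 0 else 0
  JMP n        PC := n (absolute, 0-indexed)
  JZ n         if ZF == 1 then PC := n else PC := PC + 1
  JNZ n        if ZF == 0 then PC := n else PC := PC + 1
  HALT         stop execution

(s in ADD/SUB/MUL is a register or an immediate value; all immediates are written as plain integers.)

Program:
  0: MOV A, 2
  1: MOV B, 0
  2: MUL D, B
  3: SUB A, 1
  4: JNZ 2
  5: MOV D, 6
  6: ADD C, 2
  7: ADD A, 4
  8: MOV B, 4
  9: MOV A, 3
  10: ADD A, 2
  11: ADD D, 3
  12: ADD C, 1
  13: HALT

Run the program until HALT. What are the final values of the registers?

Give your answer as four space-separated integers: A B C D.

Step 1: PC=0 exec 'MOV A, 2'. After: A=2 B=0 C=0 D=0 ZF=0 PC=1
Step 2: PC=1 exec 'MOV B, 0'. After: A=2 B=0 C=0 D=0 ZF=0 PC=2
Step 3: PC=2 exec 'MUL D, B'. After: A=2 B=0 C=0 D=0 ZF=1 PC=3
Step 4: PC=3 exec 'SUB A, 1'. After: A=1 B=0 C=0 D=0 ZF=0 PC=4
Step 5: PC=4 exec 'JNZ 2'. After: A=1 B=0 C=0 D=0 ZF=0 PC=2
Step 6: PC=2 exec 'MUL D, B'. After: A=1 B=0 C=0 D=0 ZF=1 PC=3
Step 7: PC=3 exec 'SUB A, 1'. After: A=0 B=0 C=0 D=0 ZF=1 PC=4
Step 8: PC=4 exec 'JNZ 2'. After: A=0 B=0 C=0 D=0 ZF=1 PC=5
Step 9: PC=5 exec 'MOV D, 6'. After: A=0 B=0 C=0 D=6 ZF=1 PC=6
Step 10: PC=6 exec 'ADD C, 2'. After: A=0 B=0 C=2 D=6 ZF=0 PC=7
Step 11: PC=7 exec 'ADD A, 4'. After: A=4 B=0 C=2 D=6 ZF=0 PC=8
Step 12: PC=8 exec 'MOV B, 4'. After: A=4 B=4 C=2 D=6 ZF=0 PC=9
Step 13: PC=9 exec 'MOV A, 3'. After: A=3 B=4 C=2 D=6 ZF=0 PC=10
Step 14: PC=10 exec 'ADD A, 2'. After: A=5 B=4 C=2 D=6 ZF=0 PC=11
Step 15: PC=11 exec 'ADD D, 3'. After: A=5 B=4 C=2 D=9 ZF=0 PC=12
Step 16: PC=12 exec 'ADD C, 1'. After: A=5 B=4 C=3 D=9 ZF=0 PC=13
Step 17: PC=13 exec 'HALT'. After: A=5 B=4 C=3 D=9 ZF=0 PC=13 HALTED

Answer: 5 4 3 9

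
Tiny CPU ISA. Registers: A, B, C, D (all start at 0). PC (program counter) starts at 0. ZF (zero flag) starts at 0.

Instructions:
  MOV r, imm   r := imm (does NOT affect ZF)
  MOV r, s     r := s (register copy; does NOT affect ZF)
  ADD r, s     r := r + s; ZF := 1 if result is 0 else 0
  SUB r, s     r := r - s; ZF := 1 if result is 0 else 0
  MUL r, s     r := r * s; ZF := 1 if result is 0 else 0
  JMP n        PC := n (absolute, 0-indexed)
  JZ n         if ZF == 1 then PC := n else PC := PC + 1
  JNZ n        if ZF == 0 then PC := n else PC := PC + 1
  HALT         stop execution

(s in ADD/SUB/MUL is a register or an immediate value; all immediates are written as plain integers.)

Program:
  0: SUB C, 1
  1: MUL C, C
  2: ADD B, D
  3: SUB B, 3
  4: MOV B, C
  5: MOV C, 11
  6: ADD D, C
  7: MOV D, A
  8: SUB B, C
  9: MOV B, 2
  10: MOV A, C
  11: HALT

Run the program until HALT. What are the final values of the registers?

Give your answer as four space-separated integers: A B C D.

Step 1: PC=0 exec 'SUB C, 1'. After: A=0 B=0 C=-1 D=0 ZF=0 PC=1
Step 2: PC=1 exec 'MUL C, C'. After: A=0 B=0 C=1 D=0 ZF=0 PC=2
Step 3: PC=2 exec 'ADD B, D'. After: A=0 B=0 C=1 D=0 ZF=1 PC=3
Step 4: PC=3 exec 'SUB B, 3'. After: A=0 B=-3 C=1 D=0 ZF=0 PC=4
Step 5: PC=4 exec 'MOV B, C'. After: A=0 B=1 C=1 D=0 ZF=0 PC=5
Step 6: PC=5 exec 'MOV C, 11'. After: A=0 B=1 C=11 D=0 ZF=0 PC=6
Step 7: PC=6 exec 'ADD D, C'. After: A=0 B=1 C=11 D=11 ZF=0 PC=7
Step 8: PC=7 exec 'MOV D, A'. After: A=0 B=1 C=11 D=0 ZF=0 PC=8
Step 9: PC=8 exec 'SUB B, C'. After: A=0 B=-10 C=11 D=0 ZF=0 PC=9
Step 10: PC=9 exec 'MOV B, 2'. After: A=0 B=2 C=11 D=0 ZF=0 PC=10
Step 11: PC=10 exec 'MOV A, C'. After: A=11 B=2 C=11 D=0 ZF=0 PC=11
Step 12: PC=11 exec 'HALT'. After: A=11 B=2 C=11 D=0 ZF=0 PC=11 HALTED

Answer: 11 2 11 0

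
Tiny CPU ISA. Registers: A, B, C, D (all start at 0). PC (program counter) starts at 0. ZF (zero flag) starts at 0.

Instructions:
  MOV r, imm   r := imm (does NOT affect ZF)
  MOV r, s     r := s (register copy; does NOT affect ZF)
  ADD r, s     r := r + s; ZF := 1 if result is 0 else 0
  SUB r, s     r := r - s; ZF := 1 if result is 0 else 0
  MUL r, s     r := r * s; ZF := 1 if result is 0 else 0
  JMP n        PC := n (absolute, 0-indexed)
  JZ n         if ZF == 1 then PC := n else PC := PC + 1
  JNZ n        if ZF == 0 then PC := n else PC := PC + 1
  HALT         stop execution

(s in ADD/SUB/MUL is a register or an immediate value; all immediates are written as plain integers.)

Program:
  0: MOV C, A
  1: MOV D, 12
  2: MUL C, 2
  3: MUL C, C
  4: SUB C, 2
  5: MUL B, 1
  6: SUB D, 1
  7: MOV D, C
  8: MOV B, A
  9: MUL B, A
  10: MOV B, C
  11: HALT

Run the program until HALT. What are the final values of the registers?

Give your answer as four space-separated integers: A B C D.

Answer: 0 -2 -2 -2

Derivation:
Step 1: PC=0 exec 'MOV C, A'. After: A=0 B=0 C=0 D=0 ZF=0 PC=1
Step 2: PC=1 exec 'MOV D, 12'. After: A=0 B=0 C=0 D=12 ZF=0 PC=2
Step 3: PC=2 exec 'MUL C, 2'. After: A=0 B=0 C=0 D=12 ZF=1 PC=3
Step 4: PC=3 exec 'MUL C, C'. After: A=0 B=0 C=0 D=12 ZF=1 PC=4
Step 5: PC=4 exec 'SUB C, 2'. After: A=0 B=0 C=-2 D=12 ZF=0 PC=5
Step 6: PC=5 exec 'MUL B, 1'. After: A=0 B=0 C=-2 D=12 ZF=1 PC=6
Step 7: PC=6 exec 'SUB D, 1'. After: A=0 B=0 C=-2 D=11 ZF=0 PC=7
Step 8: PC=7 exec 'MOV D, C'. After: A=0 B=0 C=-2 D=-2 ZF=0 PC=8
Step 9: PC=8 exec 'MOV B, A'. After: A=0 B=0 C=-2 D=-2 ZF=0 PC=9
Step 10: PC=9 exec 'MUL B, A'. After: A=0 B=0 C=-2 D=-2 ZF=1 PC=10
Step 11: PC=10 exec 'MOV B, C'. After: A=0 B=-2 C=-2 D=-2 ZF=1 PC=11
Step 12: PC=11 exec 'HALT'. After: A=0 B=-2 C=-2 D=-2 ZF=1 PC=11 HALTED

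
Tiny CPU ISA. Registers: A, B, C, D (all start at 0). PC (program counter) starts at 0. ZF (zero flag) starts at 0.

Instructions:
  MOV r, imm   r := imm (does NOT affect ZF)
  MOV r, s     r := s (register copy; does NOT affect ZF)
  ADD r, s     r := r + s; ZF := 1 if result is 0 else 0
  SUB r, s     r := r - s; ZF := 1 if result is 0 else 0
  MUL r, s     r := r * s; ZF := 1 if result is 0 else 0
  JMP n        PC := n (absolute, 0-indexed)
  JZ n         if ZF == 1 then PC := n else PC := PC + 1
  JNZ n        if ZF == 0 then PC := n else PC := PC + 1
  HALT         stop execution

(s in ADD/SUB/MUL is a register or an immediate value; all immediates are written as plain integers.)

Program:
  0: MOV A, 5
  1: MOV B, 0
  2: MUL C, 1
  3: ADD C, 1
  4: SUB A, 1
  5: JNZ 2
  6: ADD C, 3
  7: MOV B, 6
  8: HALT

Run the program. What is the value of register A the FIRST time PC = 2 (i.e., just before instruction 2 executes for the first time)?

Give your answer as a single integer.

Step 1: PC=0 exec 'MOV A, 5'. After: A=5 B=0 C=0 D=0 ZF=0 PC=1
Step 2: PC=1 exec 'MOV B, 0'. After: A=5 B=0 C=0 D=0 ZF=0 PC=2
First time PC=2: A=5

5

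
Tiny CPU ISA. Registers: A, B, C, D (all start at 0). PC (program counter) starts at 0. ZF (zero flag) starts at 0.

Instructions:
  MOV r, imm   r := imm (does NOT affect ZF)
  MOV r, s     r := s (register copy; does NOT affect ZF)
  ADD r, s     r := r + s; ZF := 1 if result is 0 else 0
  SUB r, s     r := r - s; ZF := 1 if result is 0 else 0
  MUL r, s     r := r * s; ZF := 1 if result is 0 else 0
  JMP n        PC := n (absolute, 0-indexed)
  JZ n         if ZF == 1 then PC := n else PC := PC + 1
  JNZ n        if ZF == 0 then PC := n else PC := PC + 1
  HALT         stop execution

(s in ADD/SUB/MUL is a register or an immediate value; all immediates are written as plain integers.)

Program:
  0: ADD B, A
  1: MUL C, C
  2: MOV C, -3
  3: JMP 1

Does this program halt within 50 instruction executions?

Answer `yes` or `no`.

Answer: no

Derivation:
Step 1: PC=0 exec 'ADD B, A'. After: A=0 B=0 C=0 D=0 ZF=1 PC=1
Step 2: PC=1 exec 'MUL C, C'. After: A=0 B=0 C=0 D=0 ZF=1 PC=2
Step 3: PC=2 exec 'MOV C, -3'. After: A=0 B=0 C=-3 D=0 ZF=1 PC=3
Step 4: PC=3 exec 'JMP 1'. After: A=0 B=0 C=-3 D=0 ZF=1 PC=1
Step 5: PC=1 exec 'MUL C, C'. After: A=0 B=0 C=9 D=0 ZF=0 PC=2
Step 6: PC=2 exec 'MOV C, -3'. After: A=0 B=0 C=-3 D=0 ZF=0 PC=3
Step 7: PC=3 exec 'JMP 1'. After: A=0 B=0 C=-3 D=0 ZF=0 PC=1
Step 8: PC=1 exec 'MUL C, C'. After: A=0 B=0 C=9 D=0 ZF=0 PC=2
State after step 8 equals state after step 5: the program is in a cycle of length 3 and will never halt.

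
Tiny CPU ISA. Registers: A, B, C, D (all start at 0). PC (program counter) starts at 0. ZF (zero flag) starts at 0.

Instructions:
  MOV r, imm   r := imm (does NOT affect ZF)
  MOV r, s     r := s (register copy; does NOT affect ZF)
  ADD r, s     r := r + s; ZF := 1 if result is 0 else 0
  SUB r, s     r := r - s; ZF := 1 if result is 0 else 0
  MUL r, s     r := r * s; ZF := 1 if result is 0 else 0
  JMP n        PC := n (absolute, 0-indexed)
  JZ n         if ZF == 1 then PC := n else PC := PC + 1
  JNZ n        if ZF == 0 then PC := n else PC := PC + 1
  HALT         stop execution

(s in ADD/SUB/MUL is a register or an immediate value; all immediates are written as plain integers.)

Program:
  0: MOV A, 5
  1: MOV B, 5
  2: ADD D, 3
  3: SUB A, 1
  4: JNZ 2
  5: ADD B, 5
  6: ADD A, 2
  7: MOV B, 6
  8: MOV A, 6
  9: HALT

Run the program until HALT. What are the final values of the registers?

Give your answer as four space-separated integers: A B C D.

Step 1: PC=0 exec 'MOV A, 5'. After: A=5 B=0 C=0 D=0 ZF=0 PC=1
Step 2: PC=1 exec 'MOV B, 5'. After: A=5 B=5 C=0 D=0 ZF=0 PC=2
Step 3: PC=2 exec 'ADD D, 3'. After: A=5 B=5 C=0 D=3 ZF=0 PC=3
Step 4: PC=3 exec 'SUB A, 1'. After: A=4 B=5 C=0 D=3 ZF=0 PC=4
Step 5: PC=4 exec 'JNZ 2'. After: A=4 B=5 C=0 D=3 ZF=0 PC=2
Step 6: PC=2 exec 'ADD D, 3'. After: A=4 B=5 C=0 D=6 ZF=0 PC=3
Step 7: PC=3 exec 'SUB A, 1'. After: A=3 B=5 C=0 D=6 ZF=0 PC=4
Step 8: PC=4 exec 'JNZ 2'. After: A=3 B=5 C=0 D=6 ZF=0 PC=2
Step 9: PC=2 exec 'ADD D, 3'. After: A=3 B=5 C=0 D=9 ZF=0 PC=3
Step 10: PC=3 exec 'SUB A, 1'. After: A=2 B=5 C=0 D=9 ZF=0 PC=4
Step 11: PC=4 exec 'JNZ 2'. After: A=2 B=5 C=0 D=9 ZF=0 PC=2
Step 12: PC=2 exec 'ADD D, 3'. After: A=2 B=5 C=0 D=12 ZF=0 PC=3
Step 13: PC=3 exec 'SUB A, 1'. After: A=1 B=5 C=0 D=12 ZF=0 PC=4
Step 14: PC=4 exec 'JNZ 2'. After: A=1 B=5 C=0 D=12 ZF=0 PC=2
Step 15: PC=2 exec 'ADD D, 3'. After: A=1 B=5 C=0 D=15 ZF=0 PC=3
Step 16: PC=3 exec 'SUB A, 1'. After: A=0 B=5 C=0 D=15 ZF=1 PC=4
Step 17: PC=4 exec 'JNZ 2'. After: A=0 B=5 C=0 D=15 ZF=1 PC=5
Step 18: PC=5 exec 'ADD B, 5'. After: A=0 B=10 C=0 D=15 ZF=0 PC=6
Step 19: PC=6 exec 'ADD A, 2'. After: A=2 B=10 C=0 D=15 ZF=0 PC=7
Step 20: PC=7 exec 'MOV B, 6'. After: A=2 B=6 C=0 D=15 ZF=0 PC=8
Step 21: PC=8 exec 'MOV A, 6'. After: A=6 B=6 C=0 D=15 ZF=0 PC=9
Step 22: PC=9 exec 'HALT'. After: A=6 B=6 C=0 D=15 ZF=0 PC=9 HALTED

Answer: 6 6 0 15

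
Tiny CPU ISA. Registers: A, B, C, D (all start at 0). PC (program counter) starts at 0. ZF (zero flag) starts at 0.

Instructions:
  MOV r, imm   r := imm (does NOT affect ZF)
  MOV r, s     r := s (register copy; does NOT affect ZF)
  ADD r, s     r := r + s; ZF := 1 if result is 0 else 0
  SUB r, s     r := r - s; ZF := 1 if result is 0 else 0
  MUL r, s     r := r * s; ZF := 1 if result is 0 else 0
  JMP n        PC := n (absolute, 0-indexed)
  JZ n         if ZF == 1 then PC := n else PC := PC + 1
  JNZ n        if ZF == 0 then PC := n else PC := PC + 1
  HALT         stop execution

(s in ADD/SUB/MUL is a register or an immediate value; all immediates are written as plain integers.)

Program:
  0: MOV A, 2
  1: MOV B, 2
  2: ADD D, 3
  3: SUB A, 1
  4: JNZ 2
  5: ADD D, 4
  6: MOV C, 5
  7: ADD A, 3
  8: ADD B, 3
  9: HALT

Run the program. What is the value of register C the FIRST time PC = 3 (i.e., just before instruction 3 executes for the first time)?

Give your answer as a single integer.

Step 1: PC=0 exec 'MOV A, 2'. After: A=2 B=0 C=0 D=0 ZF=0 PC=1
Step 2: PC=1 exec 'MOV B, 2'. After: A=2 B=2 C=0 D=0 ZF=0 PC=2
Step 3: PC=2 exec 'ADD D, 3'. After: A=2 B=2 C=0 D=3 ZF=0 PC=3
First time PC=3: C=0

0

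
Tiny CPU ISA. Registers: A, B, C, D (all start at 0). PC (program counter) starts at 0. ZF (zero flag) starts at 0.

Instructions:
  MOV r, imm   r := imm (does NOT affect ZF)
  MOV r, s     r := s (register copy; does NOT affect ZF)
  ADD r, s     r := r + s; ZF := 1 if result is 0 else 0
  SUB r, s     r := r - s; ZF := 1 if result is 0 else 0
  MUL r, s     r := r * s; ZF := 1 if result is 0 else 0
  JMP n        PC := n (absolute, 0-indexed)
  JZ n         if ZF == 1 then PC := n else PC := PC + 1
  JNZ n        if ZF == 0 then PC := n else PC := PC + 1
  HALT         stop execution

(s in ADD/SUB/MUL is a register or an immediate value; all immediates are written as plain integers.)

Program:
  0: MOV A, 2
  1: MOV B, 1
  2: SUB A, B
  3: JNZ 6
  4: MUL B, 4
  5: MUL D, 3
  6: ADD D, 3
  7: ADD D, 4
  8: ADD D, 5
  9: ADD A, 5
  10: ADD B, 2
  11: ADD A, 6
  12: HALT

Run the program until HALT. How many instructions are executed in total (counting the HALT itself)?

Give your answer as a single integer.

Step 1: PC=0 exec 'MOV A, 2'. After: A=2 B=0 C=0 D=0 ZF=0 PC=1
Step 2: PC=1 exec 'MOV B, 1'. After: A=2 B=1 C=0 D=0 ZF=0 PC=2
Step 3: PC=2 exec 'SUB A, B'. After: A=1 B=1 C=0 D=0 ZF=0 PC=3
Step 4: PC=3 exec 'JNZ 6'. After: A=1 B=1 C=0 D=0 ZF=0 PC=6
Step 5: PC=6 exec 'ADD D, 3'. After: A=1 B=1 C=0 D=3 ZF=0 PC=7
Step 6: PC=7 exec 'ADD D, 4'. After: A=1 B=1 C=0 D=7 ZF=0 PC=8
Step 7: PC=8 exec 'ADD D, 5'. After: A=1 B=1 C=0 D=12 ZF=0 PC=9
Step 8: PC=9 exec 'ADD A, 5'. After: A=6 B=1 C=0 D=12 ZF=0 PC=10
Step 9: PC=10 exec 'ADD B, 2'. After: A=6 B=3 C=0 D=12 ZF=0 PC=11
Step 10: PC=11 exec 'ADD A, 6'. After: A=12 B=3 C=0 D=12 ZF=0 PC=12
Step 11: PC=12 exec 'HALT'. After: A=12 B=3 C=0 D=12 ZF=0 PC=12 HALTED
Total instructions executed: 11

Answer: 11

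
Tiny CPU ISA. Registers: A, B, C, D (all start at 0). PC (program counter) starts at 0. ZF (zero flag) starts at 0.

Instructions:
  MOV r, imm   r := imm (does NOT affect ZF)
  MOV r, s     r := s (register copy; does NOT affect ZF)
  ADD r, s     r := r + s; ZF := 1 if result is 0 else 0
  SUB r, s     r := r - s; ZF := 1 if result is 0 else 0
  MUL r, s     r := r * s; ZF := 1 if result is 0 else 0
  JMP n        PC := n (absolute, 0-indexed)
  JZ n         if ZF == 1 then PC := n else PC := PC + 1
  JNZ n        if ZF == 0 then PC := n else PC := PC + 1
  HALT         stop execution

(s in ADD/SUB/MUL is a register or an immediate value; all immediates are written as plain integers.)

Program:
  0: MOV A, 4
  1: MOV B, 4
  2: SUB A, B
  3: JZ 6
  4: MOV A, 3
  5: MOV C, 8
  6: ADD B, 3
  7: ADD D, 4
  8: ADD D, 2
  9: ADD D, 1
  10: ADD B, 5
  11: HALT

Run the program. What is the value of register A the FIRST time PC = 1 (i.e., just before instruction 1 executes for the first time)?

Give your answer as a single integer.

Step 1: PC=0 exec 'MOV A, 4'. After: A=4 B=0 C=0 D=0 ZF=0 PC=1
First time PC=1: A=4

4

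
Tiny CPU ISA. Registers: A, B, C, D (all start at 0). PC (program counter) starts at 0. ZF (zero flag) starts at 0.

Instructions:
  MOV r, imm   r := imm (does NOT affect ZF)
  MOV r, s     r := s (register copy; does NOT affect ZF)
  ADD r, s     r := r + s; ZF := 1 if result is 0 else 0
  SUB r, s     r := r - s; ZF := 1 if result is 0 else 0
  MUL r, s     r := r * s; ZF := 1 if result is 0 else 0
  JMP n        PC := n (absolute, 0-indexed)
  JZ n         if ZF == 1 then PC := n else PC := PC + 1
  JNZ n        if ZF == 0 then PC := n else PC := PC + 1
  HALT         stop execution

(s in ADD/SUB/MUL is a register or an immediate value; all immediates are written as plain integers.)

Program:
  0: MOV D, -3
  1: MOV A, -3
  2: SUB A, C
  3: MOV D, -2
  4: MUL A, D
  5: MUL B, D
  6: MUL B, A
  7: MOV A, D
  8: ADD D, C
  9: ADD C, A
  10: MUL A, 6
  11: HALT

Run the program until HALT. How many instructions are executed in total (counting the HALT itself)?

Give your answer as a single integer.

Answer: 12

Derivation:
Step 1: PC=0 exec 'MOV D, -3'. After: A=0 B=0 C=0 D=-3 ZF=0 PC=1
Step 2: PC=1 exec 'MOV A, -3'. After: A=-3 B=0 C=0 D=-3 ZF=0 PC=2
Step 3: PC=2 exec 'SUB A, C'. After: A=-3 B=0 C=0 D=-3 ZF=0 PC=3
Step 4: PC=3 exec 'MOV D, -2'. After: A=-3 B=0 C=0 D=-2 ZF=0 PC=4
Step 5: PC=4 exec 'MUL A, D'. After: A=6 B=0 C=0 D=-2 ZF=0 PC=5
Step 6: PC=5 exec 'MUL B, D'. After: A=6 B=0 C=0 D=-2 ZF=1 PC=6
Step 7: PC=6 exec 'MUL B, A'. After: A=6 B=0 C=0 D=-2 ZF=1 PC=7
Step 8: PC=7 exec 'MOV A, D'. After: A=-2 B=0 C=0 D=-2 ZF=1 PC=8
Step 9: PC=8 exec 'ADD D, C'. After: A=-2 B=0 C=0 D=-2 ZF=0 PC=9
Step 10: PC=9 exec 'ADD C, A'. After: A=-2 B=0 C=-2 D=-2 ZF=0 PC=10
Step 11: PC=10 exec 'MUL A, 6'. After: A=-12 B=0 C=-2 D=-2 ZF=0 PC=11
Step 12: PC=11 exec 'HALT'. After: A=-12 B=0 C=-2 D=-2 ZF=0 PC=11 HALTED
Total instructions executed: 12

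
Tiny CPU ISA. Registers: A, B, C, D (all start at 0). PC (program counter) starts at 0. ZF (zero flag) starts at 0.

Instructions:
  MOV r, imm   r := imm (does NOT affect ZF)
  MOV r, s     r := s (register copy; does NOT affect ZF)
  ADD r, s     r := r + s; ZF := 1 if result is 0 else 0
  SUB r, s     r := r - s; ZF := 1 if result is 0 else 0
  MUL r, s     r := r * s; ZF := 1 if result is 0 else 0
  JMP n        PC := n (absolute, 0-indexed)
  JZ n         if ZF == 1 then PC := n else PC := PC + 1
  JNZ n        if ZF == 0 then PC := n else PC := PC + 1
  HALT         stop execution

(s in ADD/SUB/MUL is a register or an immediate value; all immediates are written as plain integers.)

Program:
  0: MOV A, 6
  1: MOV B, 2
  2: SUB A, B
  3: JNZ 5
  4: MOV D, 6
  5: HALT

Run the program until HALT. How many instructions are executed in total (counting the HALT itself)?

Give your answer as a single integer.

Step 1: PC=0 exec 'MOV A, 6'. After: A=6 B=0 C=0 D=0 ZF=0 PC=1
Step 2: PC=1 exec 'MOV B, 2'. After: A=6 B=2 C=0 D=0 ZF=0 PC=2
Step 3: PC=2 exec 'SUB A, B'. After: A=4 B=2 C=0 D=0 ZF=0 PC=3
Step 4: PC=3 exec 'JNZ 5'. After: A=4 B=2 C=0 D=0 ZF=0 PC=5
Step 5: PC=5 exec 'HALT'. After: A=4 B=2 C=0 D=0 ZF=0 PC=5 HALTED
Total instructions executed: 5

Answer: 5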